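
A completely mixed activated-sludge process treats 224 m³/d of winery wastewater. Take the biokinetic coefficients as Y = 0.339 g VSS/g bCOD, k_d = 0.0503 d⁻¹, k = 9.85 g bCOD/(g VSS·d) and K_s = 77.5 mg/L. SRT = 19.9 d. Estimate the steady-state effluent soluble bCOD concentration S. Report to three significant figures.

Effluent substrate depends only on kinetics and SRT: S = K_s(1 + k_d θ_c) / [θ_c(Yk − k_d) − 1] = 77.5 × (1 + 0.0503 × 19.9) / [19.9 × (0.339 × 9.85 − 0.0503) − 1] = 155.1 / 64.45 = 2.406 mg/L.

S ≈ 2.41 mg/L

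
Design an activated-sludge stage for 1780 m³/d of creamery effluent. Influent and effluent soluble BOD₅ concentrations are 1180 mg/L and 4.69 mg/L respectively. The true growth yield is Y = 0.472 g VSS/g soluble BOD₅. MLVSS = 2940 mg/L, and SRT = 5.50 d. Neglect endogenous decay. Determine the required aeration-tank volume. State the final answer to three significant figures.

V·X = Y·Q·ΔS·θ_c gives V = 0.472 × 1780 × (1180 − 4.69) × 5.50 / 2940 = 1847 m³.

V ≈ 1850 m³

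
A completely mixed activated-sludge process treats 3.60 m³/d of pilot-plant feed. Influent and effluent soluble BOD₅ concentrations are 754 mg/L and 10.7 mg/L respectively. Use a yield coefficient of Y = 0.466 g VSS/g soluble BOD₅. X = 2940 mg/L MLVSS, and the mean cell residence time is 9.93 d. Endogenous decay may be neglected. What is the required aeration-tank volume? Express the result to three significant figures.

V ≈ 4.21 m³

With k_d = 0 the design equation reduces to V = Y Q (S₀−S) θ_c / X = 0.466 × 3.60 × (754 − 10.7) × 9.93 / 2940 = 4.212 m³.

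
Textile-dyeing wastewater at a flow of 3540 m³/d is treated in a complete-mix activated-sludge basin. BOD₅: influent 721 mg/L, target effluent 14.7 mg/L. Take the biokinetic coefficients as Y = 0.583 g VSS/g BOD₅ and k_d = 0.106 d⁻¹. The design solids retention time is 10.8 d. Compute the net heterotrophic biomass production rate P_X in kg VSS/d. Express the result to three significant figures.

The observed yield is Y_obs = Y/(1 + k_d·θ_c) = 0.583 / (1 + 0.106 × 10.8) = 0.583 / 2.145 = 0.2718 g VSS per g BOD₅ removed.
Mass of BOD₅ removed per day: Q(S₀ − S) = 3540 × 706.3 g/m³ = 2500 kg/d.
So the net sludge growth is P_X = 0.2718 × 2500 = 679.6 kg VSS/d.

P_X ≈ 680 kg VSS/d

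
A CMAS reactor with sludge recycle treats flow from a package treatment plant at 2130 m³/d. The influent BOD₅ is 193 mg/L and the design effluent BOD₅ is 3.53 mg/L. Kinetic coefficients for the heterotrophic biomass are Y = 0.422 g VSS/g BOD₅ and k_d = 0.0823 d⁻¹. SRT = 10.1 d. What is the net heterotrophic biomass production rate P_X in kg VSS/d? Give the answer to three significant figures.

Y_obs = Y / (1 + k_d θ_c) = 0.422 / (1 + 0.0823 × 10.1) = 0.422 / 1.831 = 0.2304.
Substrate removed = Q·(S₀ − S) = 2130 m³/d × (193 − 3.53) g/m³ = 4.04×10^5 g/d = 403.6 kg/d.
Biomass produced: P_X = Y_obs·Q·ΔS = 0.2304 × 403.6 ≈ 93.00 kg VSS/d.

P_X ≈ 93.0 kg VSS/d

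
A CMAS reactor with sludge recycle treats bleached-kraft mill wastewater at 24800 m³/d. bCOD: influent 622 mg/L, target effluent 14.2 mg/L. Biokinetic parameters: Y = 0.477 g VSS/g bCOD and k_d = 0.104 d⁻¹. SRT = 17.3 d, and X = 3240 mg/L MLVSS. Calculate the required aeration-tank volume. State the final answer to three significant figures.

V ≈ 13700 m³

Rearranging the biomass balance for a CMAS with decay, V = Y·Q·ΔS·θ_c / [X·(1+k_d θ_c)] = 0.477 × 24800 × (622 − 14.2) × 17.3 / [3240 × (1 + 0.104 × 17.3)] = 1.24×10^8 / 9069 = 13715 m³.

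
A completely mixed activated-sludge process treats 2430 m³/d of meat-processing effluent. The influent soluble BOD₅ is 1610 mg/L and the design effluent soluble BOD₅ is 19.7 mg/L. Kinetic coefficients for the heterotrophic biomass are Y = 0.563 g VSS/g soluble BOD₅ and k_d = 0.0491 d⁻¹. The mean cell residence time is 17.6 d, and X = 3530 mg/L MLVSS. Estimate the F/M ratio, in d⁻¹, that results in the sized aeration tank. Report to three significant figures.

F/M ≈ 0.190 d⁻¹

Rearranging the biomass balance for a CMAS with decay, V = Y·Q·ΔS·θ_c / [X·(1+k_d θ_c)] = 0.563 × 2430 × (1610 − 19.7) × 17.6 / [3530 × (1 + 0.0491 × 17.6)] = 3.83×10^7 / 6580 = 5819 m³.
Food-to-microorganism ratio F/M = Q S₀ / (V X) = 2430 × 1610 / (5819 × 3530) = 0.1905 d⁻¹.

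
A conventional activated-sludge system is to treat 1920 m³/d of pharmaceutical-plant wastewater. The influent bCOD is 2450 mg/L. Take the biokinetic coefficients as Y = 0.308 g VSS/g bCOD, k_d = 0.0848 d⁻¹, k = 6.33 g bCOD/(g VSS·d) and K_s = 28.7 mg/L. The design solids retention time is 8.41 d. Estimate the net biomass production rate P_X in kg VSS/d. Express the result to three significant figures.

Effluent substrate depends only on kinetics and SRT: S = K_s(1 + k_d θ_c) / [θ_c(Yk − k_d) − 1] = 28.7 × (1 + 0.0848 × 8.41) / [8.41 × (0.308 × 6.33 − 0.0848) − 1] = 49.17 / 14.68 = 3.349 mg/L.
Observed yield with endogenous decay: Y_obs = Y / (1 + k_d·θ_c) = 0.308 / (1 + 0.0848 × 8.41) = 0.308 / 1.713 = 0.1798 g VSS/g bCOD.
Substrate removed = Q·(S₀ − S) = 1920 m³/d × (2450 − 3.35) g/m³ = 4.7×10^6 g/d = 4698 kg/d.
P_X = Y_obs · Q(S₀ − S) = 0.1798 × 4698 = 844.5 kg VSS/d.

P_X ≈ 845 kg VSS/d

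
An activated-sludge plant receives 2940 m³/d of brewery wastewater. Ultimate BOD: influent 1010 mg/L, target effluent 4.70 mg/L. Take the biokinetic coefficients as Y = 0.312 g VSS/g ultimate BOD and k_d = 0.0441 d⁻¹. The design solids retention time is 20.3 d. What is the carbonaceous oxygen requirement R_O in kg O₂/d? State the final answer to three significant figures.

The observed yield is Y_obs = Y/(1 + k_d·θ_c) = 0.312 / (1 + 0.0441 × 20.3) = 0.312 / 1.895 = 0.1646 g VSS per g ultimate BOD removed.
Q·(S₀ − S) = 2940 × (1010 − 4.70) × 10⁻³ = 2956 kg/d removed.
Net sludge production P_X = 0.1646 × 2956 = 486.6 kg VSS/d.
R_O = Q·ΔS − 1.42 P_X = 2956 − 690.9 = 2265 kg O₂/d.

R_O ≈ 2260 kg O₂/d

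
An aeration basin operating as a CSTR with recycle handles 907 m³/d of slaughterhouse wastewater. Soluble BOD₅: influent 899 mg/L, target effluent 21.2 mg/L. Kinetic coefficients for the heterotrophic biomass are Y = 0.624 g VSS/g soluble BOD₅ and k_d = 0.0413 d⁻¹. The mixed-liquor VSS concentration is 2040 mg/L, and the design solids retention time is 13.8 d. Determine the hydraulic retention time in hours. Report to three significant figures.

Rearranging the biomass balance for a CMAS with decay, V = Y·Q·ΔS·θ_c / [X·(1+k_d θ_c)] = 0.624 × 907 × (899 − 21.2) × 13.8 / [2040 × (1 + 0.0413 × 13.8)] = 6.86×10^6 / 3203 = 2141 m³.
HRT = V/Q = 2141 m³ / 907 m³·d⁻¹ = 2.360 d × 24 = 56.64 h.

τ ≈ 56.6 h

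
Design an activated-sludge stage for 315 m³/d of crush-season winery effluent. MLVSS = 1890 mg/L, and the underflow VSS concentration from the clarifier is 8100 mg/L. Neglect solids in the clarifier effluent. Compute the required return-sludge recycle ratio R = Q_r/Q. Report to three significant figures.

Mass balance around the secondary clarifier (neglecting effluent solids): R = X / (X_r − X) = 1890 / (8100 − 1890) = 0.3043.

R ≈ 0.304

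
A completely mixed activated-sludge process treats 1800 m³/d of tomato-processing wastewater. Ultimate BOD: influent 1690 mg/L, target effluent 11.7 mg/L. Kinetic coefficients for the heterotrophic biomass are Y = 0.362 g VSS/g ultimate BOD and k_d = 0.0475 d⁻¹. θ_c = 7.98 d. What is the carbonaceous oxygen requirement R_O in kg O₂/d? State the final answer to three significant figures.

The observed yield is Y_obs = Y/(1 + k_d·θ_c) = 0.362 / (1 + 0.0475 × 7.98) = 0.362 / 1.379 = 0.2625 g VSS per g ultimate BOD removed.
ΔS = 1690 − 11.7 = 1678 mg/L, so the substrate removal rate is 1800 × 1678/1000 = 3021 kg ultimate BOD/d.
Biomass synthesised: P_X = Y_obs × 3021 = 793.0 kg VSS/d.
R_O = Q·ΔS − 1.42 P_X = 3021 − 1126 = 1895 kg O₂/d.

R_O ≈ 1890 kg O₂/d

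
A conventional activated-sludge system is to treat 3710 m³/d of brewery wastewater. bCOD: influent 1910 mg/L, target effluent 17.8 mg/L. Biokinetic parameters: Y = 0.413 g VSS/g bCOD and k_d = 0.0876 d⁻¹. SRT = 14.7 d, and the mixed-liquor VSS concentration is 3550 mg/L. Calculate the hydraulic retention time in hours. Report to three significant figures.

Steady-state biomass mass balance: V·X·(1 + k_d·θ_c) = Y·Q·(S₀ − S)·θ_c, so V = 0.413 × 3710 × (1910 − 17.8) × 14.7 / [3550 × (1 + 0.0876 × 14.7)] = 4.26×10^7 / 8121 = 5248 m³.
Hydraulic retention time τ = V/Q = 5248 / 3710 = 1.415 d = 33.95 h.

τ ≈ 33.9 h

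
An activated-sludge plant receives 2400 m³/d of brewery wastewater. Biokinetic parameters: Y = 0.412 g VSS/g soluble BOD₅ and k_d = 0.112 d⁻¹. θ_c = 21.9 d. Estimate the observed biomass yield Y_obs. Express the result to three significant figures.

Observed yield with endogenous decay: Y_obs = Y / (1 + k_d·θ_c) = 0.412 / (1 + 0.112 × 21.9) = 0.412 / 3.453 = 0.1193 g VSS/g soluble BOD₅.

Y_obs ≈ 0.119 g VSS/g soluble BOD₅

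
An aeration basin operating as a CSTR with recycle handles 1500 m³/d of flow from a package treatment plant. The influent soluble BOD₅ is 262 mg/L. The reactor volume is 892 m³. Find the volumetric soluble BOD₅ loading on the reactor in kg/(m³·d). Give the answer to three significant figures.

L_v = Q S₀ / V = 1500 × 262 × 10⁻³ / 892.0 = 0.4406 kg/(m³·d).

L_v ≈ 0.441 kg soluble BOD₅/(m³·d)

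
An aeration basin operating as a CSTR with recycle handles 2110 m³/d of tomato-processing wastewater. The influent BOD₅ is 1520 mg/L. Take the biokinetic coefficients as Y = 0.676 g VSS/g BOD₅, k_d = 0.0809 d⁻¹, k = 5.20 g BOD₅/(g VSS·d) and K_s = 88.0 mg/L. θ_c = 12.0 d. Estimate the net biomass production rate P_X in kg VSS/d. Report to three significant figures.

For a completely mixed reactor with recycle the Lawrence–McCarty relation gives S = K_s·(1 + k_d·θ_c) / [θ_c·(Y·k − k_d) − 1] = 88.0 × (1 + 0.0809 × 12.0) / [12.0 × (0.676 × 5.20 − 0.0809) − 1] = 173.4 / 40.21 = 4.313 mg/L.
The observed yield is Y_obs = Y/(1 + k_d·θ_c) = 0.676 / (1 + 0.0809 × 12.0) = 0.676 / 1.971 = 0.3430 g VSS per g BOD₅ removed.
Q·(S₀ − S) = 2110 × (1520 − 4.31) × 10⁻³ = 3198 kg/d removed.
So the net sludge growth is P_X = 0.3430 × 3198 = 1097 kg VSS/d.

P_X ≈ 1100 kg VSS/d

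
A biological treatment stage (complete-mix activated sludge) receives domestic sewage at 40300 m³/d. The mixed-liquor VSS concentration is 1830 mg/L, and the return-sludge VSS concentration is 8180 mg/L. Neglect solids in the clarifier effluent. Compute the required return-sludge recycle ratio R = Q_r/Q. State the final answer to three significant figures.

R ≈ 0.288

Solids balance on the clarifier gives (1+R)X = R·X_r, so R = X/(X_r − X) = 1830 / (8180 − 1830) = 0.2882.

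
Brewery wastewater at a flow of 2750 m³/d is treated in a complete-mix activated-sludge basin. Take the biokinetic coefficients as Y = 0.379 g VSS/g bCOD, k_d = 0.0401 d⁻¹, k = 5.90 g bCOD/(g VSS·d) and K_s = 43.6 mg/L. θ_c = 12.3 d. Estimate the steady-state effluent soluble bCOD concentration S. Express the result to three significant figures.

S ≈ 2.50 mg/L

From the Monod/SRT balance for a CMAS, S = K_s·(1+k_d θ_c)/[θ_c·(Y k − k_d) − 1] = 43.6 × (1 + 0.0401 × 12.3) / [12.3 × (0.379 × 5.90 − 0.0401) − 1] = 65.10 / 26.01 = 2.503 mg/L.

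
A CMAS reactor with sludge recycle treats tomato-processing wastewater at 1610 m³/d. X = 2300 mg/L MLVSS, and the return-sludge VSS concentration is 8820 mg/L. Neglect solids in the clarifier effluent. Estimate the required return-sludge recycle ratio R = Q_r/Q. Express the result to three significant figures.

R ≈ 0.353

R = Q_r/Q = X/(X_r − X) = 2300 / (8820 − 2300) = 0.3528.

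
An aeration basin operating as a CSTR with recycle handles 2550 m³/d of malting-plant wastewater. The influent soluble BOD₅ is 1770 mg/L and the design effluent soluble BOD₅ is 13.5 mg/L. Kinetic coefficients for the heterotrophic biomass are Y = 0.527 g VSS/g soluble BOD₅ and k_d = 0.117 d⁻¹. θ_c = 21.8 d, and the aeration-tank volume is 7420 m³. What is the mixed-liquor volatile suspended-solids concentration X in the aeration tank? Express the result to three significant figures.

From V·X·(1 + k_d·θ_c) = Y·Q·(S₀ − S)·θ_c: X = 0.527 × 2550 × (1770 − 13.5) × 21.8 / [7420 × (1 + 0.117 × 21.8)] = 1953 mg/L.

X ≈ 1950 mg/L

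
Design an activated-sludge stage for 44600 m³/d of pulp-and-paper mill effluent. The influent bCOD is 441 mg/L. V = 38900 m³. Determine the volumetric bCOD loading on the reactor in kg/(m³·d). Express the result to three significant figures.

L_v ≈ 0.506 kg bCOD/(m³·d)

Applied bCOD load per unit volume = Q·S₀/V = (44600 × 441/1000)/38900 = 0.5056 kg bCOD·m⁻³·d⁻¹.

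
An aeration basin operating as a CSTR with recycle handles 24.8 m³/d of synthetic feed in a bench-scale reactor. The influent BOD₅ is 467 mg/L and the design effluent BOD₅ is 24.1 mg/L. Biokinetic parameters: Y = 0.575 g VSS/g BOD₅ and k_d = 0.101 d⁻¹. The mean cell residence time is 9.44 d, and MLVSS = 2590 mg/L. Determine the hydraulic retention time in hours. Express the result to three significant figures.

τ ≈ 11.4 h

From the SRT design equation V = Y Q (S₀−S) θ_c / [X (1 + k_d θ_c)] = 0.575 × 24.8 × (467 − 24.1) × 9.44 / [2590 × (1 + 0.101 × 9.44)] = 5.96×10^4 / 5059 = 11.78 m³.
HRT = V/Q = 11.78 m³ / 24.8 m³·d⁻¹ = 0.4752 d × 24 = 11.40 h.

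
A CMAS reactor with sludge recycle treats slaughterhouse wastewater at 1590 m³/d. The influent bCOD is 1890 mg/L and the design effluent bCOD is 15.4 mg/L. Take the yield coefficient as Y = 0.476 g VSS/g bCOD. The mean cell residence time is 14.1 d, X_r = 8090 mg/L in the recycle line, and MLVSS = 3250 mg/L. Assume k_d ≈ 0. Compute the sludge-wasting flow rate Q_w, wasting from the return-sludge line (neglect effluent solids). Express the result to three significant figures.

Biomass mass balance (decay neglected): V·X = Y·Q·(S₀ − S)·θ_c, so V = 0.476 × 1590 × (1890 − 15.4) × 14.1 / 3250 = 6155 m³.
θ_c = V·X/(Q_w·X_r) when wasting from the recycle, so Q_w = V·X/(θ_c·X_r) = 6155 × 3250 / (14.1 × 8090) = 175.4 m³/d.

Q_w ≈ 175 m³/d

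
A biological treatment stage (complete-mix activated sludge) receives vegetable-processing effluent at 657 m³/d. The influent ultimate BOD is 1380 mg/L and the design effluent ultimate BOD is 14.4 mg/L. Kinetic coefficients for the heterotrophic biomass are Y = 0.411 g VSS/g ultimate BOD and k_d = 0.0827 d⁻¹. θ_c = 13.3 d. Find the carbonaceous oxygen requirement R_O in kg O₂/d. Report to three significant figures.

The observed yield is Y_obs = Y/(1 + k_d·θ_c) = 0.411 / (1 + 0.0827 × 13.3) = 0.411 / 2.100 = 0.1957 g VSS per g ultimate BOD removed.
Substrate removed = Q·(S₀ − S) = 657 m³/d × (1380 − 14.4) g/m³ = 8.97×10^5 g/d = 897.2 kg/d.
P_X = Y_obs·Q·(S₀ − S) = 0.1957 × 897.2 = 175.6 kg VSS/d.
R_O = Q·(S₀ − S) − 1.42·P_X = 897.2 − 1.42 × 175.6 = 647.8 kg O₂/d.

R_O ≈ 648 kg O₂/d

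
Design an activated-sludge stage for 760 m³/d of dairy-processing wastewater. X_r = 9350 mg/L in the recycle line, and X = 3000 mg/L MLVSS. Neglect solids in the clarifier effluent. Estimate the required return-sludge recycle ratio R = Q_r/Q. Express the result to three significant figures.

R ≈ 0.472

Mass balance around the secondary clarifier (neglecting effluent solids): R = X / (X_r − X) = 3000 / (9350 − 3000) = 0.4724.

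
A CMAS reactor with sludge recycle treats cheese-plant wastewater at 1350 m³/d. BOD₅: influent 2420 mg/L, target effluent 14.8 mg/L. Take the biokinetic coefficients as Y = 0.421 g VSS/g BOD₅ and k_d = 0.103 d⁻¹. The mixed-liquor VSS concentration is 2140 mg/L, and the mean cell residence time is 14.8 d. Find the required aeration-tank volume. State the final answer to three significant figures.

V ≈ 3750 m³

Steady-state biomass mass balance: V·X·(1 + k_d·θ_c) = Y·Q·(S₀ − S)·θ_c, so V = 0.421 × 1350 × (2420 − 14.8) × 14.8 / [2140 × (1 + 0.103 × 14.8)] = 2.02×10^7 / 5402 = 3745 m³.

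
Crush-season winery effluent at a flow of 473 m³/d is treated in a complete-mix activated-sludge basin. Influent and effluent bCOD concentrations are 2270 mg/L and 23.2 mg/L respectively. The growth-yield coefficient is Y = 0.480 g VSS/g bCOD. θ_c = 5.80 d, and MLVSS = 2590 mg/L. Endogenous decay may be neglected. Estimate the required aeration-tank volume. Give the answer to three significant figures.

V ≈ 1140 m³

Biomass mass balance (decay neglected): V·X = Y·Q·(S₀ − S)·θ_c, so V = 0.480 × 473 × (2270 − 23.2) × 5.80 / 2590 = 1142 m³.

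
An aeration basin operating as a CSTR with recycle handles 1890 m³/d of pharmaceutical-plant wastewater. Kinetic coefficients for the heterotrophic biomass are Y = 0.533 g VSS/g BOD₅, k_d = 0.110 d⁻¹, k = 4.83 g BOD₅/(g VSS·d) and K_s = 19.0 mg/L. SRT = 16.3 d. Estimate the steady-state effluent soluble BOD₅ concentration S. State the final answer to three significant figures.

For a completely mixed reactor with recycle the Lawrence–McCarty relation gives S = K_s·(1 + k_d·θ_c) / [θ_c·(Y·k − k_d) − 1] = 19.0 × (1 + 0.110 × 16.3) / [16.3 × (0.533 × 4.83 − 0.110) − 1] = 53.07 / 39.17 = 1.355 mg/L.

S ≈ 1.35 mg/L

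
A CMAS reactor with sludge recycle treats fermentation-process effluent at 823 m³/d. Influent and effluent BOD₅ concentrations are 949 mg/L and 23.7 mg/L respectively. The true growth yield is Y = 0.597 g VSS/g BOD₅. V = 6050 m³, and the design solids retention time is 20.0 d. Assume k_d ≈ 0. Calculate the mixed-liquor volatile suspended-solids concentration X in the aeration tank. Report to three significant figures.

X ≈ 1500 mg/L

X = Y·Q·ΔS·θ_c / V = 0.597 × 823 × (949 − 23.7) × 20.0 / 6050 = 1503 mg/L.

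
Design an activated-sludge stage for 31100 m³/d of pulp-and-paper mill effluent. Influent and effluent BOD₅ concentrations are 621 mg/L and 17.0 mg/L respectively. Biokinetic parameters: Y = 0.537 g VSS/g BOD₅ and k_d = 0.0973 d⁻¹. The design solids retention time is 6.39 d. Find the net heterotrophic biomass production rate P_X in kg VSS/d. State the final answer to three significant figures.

P_X ≈ 6220 kg VSS/d

Y_obs = Y / (1 + k_d θ_c) = 0.537 / (1 + 0.0973 × 6.39) = 0.537 / 1.622 = 0.3311.
Mass of BOD₅ removed per day: Q(S₀ − S) = 31100 × 604.0 g/m³ = 18784 kg/d.
Net biomass production P_X = Y_obs × Q·(S₀ − S) = 0.3311 × 18784 = 6220 kg VSS/d.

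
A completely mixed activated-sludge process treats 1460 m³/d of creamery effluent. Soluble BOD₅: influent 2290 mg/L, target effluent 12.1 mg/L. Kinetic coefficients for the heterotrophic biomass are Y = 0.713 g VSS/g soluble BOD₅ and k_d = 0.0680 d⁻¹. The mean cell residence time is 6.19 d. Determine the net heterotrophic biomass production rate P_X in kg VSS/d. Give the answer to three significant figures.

P_X ≈ 1670 kg VSS/d

Y_obs = Y / (1 + k_d θ_c) = 0.713 / (1 + 0.0680 × 6.19) = 0.713 / 1.421 = 0.5018.
Substrate removed = Q·(S₀ − S) = 1460 m³/d × (2290 − 12.1) g/m³ = 3.33×10^6 g/d = 3326 kg/d.
So the net sludge growth is P_X = 0.5018 × 3326 = 1669 kg VSS/d.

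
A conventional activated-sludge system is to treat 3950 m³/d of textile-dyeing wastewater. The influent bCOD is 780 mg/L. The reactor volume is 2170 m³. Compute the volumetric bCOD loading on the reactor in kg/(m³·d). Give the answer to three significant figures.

L_v = Q S₀ / V = 3950 × 780 × 10⁻³ / 2170 = 1.420 kg/(m³·d).

L_v ≈ 1.42 kg bCOD/(m³·d)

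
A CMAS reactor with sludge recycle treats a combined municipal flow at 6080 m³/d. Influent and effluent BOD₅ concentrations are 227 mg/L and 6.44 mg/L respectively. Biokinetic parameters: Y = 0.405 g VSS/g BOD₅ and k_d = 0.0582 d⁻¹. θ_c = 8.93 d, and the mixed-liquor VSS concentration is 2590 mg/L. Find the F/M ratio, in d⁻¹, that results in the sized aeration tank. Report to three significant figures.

F/M ≈ 0.432 d⁻¹

Steady-state biomass mass balance: V·X·(1 + k_d·θ_c) = Y·Q·(S₀ − S)·θ_c, so V = 0.405 × 6080 × (227 − 6.44) × 8.93 / [2590 × (1 + 0.0582 × 8.93)] = 4.85×10^6 / 3936 = 1232 m³.
F/M = Q·S₀ / (V·X) = 6080 × 227 / (1232 × 2590) = 0.4325 g BOD₅·(g VSS·d)⁻¹.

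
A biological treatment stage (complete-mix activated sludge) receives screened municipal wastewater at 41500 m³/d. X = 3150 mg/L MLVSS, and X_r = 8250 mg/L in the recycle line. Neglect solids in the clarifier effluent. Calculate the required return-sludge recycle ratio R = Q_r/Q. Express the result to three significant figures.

R = Q_r/Q = X/(X_r − X) = 3150 / (8250 − 3150) = 0.6176.

R ≈ 0.618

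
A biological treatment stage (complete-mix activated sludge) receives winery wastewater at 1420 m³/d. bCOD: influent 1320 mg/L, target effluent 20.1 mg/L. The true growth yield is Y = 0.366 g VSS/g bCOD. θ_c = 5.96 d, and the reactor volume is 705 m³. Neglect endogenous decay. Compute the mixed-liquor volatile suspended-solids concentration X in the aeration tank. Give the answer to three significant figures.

X ≈ 5710 mg/L

From V·X = Y·Q·(S₀ − S)·θ_c (decay neglected): X = 0.366 × 1420 × (1320 − 20.1) × 5.96 / 705 = 5711 mg/L.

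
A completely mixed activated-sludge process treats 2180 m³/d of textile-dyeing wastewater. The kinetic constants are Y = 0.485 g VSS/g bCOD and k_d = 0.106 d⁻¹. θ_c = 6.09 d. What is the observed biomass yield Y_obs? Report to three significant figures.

Correct the yield for decay: Y_obs = Y/(1 + k_d θ_c) = 0.485 / (1 + 0.106 × 6.09) = 0.485 / 1.646 = 0.2947.

Y_obs ≈ 0.295 g VSS/g bCOD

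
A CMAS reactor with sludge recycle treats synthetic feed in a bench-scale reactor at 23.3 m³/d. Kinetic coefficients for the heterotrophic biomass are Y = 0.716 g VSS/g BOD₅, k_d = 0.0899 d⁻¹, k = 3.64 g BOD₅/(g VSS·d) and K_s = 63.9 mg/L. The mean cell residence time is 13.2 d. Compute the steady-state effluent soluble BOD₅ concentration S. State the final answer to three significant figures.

Effluent substrate depends only on kinetics and SRT: S = K_s(1 + k_d θ_c) / [θ_c(Yk − k_d) − 1] = 63.9 × (1 + 0.0899 × 13.2) / [13.2 × (0.716 × 3.64 − 0.0899) − 1] = 139.7 / 32.22 = 4.337 mg/L.

S ≈ 4.34 mg/L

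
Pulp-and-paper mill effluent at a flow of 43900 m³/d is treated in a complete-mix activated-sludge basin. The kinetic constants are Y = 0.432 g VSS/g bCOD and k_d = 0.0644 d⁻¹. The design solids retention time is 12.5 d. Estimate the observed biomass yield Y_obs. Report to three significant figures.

Correct the yield for decay: Y_obs = Y/(1 + k_d θ_c) = 0.432 / (1 + 0.0644 × 12.5) = 0.432 / 1.805 = 0.2393.

Y_obs ≈ 0.239 g VSS/g bCOD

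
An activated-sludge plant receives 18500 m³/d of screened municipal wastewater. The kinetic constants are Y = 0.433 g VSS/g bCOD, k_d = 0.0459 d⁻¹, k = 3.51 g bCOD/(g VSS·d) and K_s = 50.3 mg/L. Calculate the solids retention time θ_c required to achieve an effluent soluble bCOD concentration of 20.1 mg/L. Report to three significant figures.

Specific growth rate at S = 20.1 mg/L: μ = YkS/(K_s+S) = 0.433·3.51·20.1/(50.3+20.1) = 0.4339 d⁻¹.
θ_c = 1/(μ − k_d) = 1/(0.4339 − 0.0459) = 1/0.3880 = 2.577 d.

θ_c ≈ 2.58 d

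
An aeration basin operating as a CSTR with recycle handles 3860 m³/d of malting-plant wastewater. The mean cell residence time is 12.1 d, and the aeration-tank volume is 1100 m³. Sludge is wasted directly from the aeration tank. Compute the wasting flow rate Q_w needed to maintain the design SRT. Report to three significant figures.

Wasting from the aeration tank: Q_w = V / θ_c = 1100 / 12.1 = 90.91 m³/d.

Q_w ≈ 90.9 m³/d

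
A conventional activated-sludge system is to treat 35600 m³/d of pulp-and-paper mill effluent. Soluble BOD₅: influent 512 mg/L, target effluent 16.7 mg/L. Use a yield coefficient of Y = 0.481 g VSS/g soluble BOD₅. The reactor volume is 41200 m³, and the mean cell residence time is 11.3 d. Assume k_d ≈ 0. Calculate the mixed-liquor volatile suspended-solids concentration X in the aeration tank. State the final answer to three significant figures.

From V·X = Y·Q·(S₀ − S)·θ_c (decay neglected): X = 0.481 × 35600 × (512 − 16.7) × 11.3 / 41200 = 2326 mg/L.

X ≈ 2330 mg/L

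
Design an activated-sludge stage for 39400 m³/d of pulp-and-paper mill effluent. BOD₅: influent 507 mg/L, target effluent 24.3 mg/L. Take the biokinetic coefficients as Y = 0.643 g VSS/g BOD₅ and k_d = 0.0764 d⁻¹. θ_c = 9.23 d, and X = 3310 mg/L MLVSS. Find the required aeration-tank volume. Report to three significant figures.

Steady-state biomass mass balance: V·X·(1 + k_d·θ_c) = Y·Q·(S₀ − S)·θ_c, so V = 0.643 × 39400 × (507 − 24.3) × 9.23 / [3310 × (1 + 0.0764 × 9.23)] = 1.13×10^8 / 5644 = 19998 m³.

V ≈ 20000 m³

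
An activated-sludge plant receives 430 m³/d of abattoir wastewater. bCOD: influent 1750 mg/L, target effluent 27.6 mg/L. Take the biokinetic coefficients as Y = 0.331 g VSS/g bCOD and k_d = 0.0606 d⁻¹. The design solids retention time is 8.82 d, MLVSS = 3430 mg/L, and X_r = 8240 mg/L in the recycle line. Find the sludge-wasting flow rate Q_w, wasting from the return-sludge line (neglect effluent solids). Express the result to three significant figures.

Rearranging the biomass balance for a CMAS with decay, V = Y·Q·ΔS·θ_c / [X·(1+k_d θ_c)] = 0.331 × 430 × (1750 − 27.6) × 8.82 / [3430 × (1 + 0.0606 × 8.82)] = 2.16×10^6 / 5263 = 410.8 m³.
Q_w = (V·X)/(θ_c X_r) = 410.8 × 3430 / (8.82 × 8240) = 19.39 m³/d.

Q_w ≈ 19.4 m³/d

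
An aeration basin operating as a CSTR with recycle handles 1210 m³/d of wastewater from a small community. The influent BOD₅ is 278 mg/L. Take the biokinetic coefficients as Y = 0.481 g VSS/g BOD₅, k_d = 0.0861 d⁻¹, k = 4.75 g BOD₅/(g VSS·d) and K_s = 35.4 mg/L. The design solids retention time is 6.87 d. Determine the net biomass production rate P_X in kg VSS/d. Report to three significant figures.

From the Monod/SRT balance for a CMAS, S = K_s·(1+k_d θ_c)/[θ_c·(Y k − k_d) − 1] = 35.4 × (1 + 0.0861 × 6.87) / [6.87 × (0.481 × 4.75 − 0.0861) − 1] = 56.34 / 14.10 = 3.994 mg/L.
The observed yield is Y_obs = Y/(1 + k_d·θ_c) = 0.481 / (1 + 0.0861 × 6.87) = 0.481 / 1.592 = 0.3022 g VSS per g BOD₅ removed.
Substrate removed = Q·(S₀ − S) = 1210 m³/d × (278 − 3.99) g/m³ = 3.32×10^5 g/d = 331.6 kg/d.
Net biomass production P_X = Y_obs × Q·(S₀ − S) = 0.3022 × 331.6 = 100.2 kg VSS/d.

P_X ≈ 100 kg VSS/d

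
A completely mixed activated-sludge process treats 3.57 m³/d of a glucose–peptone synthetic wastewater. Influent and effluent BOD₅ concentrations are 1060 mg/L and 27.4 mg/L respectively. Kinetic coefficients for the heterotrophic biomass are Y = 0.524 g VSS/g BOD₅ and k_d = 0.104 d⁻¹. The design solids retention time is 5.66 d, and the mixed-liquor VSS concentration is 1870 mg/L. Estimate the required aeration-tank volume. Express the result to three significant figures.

From the SRT design equation V = Y Q (S₀−S) θ_c / [X (1 + k_d θ_c)] = 0.524 × 3.57 × (1060 − 27.4) × 5.66 / [1870 × (1 + 0.104 × 5.66)] = 1.09×10^4 / 2971 = 3.680 m³.

V ≈ 3.68 m³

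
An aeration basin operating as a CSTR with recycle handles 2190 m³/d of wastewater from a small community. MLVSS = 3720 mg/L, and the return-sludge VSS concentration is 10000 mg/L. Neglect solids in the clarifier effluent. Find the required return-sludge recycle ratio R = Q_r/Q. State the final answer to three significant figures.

Solids balance on the clarifier gives (1+R)X = R·X_r, so R = X/(X_r − X) = 3720 / (10000 − 3720) = 0.5924.

R ≈ 0.592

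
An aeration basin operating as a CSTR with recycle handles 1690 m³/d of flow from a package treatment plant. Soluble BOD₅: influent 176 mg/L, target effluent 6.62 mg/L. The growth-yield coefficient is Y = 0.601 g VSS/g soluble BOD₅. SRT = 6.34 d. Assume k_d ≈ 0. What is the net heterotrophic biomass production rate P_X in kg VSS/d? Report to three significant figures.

No decay correction is needed, so Y_obs = Y = 0.601.
Mass of soluble BOD₅ removed per day: Q(S₀ − S) = 1690 × 169.4 g/m³ = 286.3 kg/d.
Net biomass production P_X = Y_obs × Q·(S₀ − S) = 0.6010 × 286.3 = 172.0 kg VSS/d.

P_X ≈ 172 kg VSS/d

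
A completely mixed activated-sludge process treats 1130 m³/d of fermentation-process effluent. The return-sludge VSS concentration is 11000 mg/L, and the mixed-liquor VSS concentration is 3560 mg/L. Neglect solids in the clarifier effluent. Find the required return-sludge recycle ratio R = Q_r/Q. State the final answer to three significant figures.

R ≈ 0.478

R = Q_r/Q = X/(X_r − X) = 3560 / (11000 − 3560) = 0.4785.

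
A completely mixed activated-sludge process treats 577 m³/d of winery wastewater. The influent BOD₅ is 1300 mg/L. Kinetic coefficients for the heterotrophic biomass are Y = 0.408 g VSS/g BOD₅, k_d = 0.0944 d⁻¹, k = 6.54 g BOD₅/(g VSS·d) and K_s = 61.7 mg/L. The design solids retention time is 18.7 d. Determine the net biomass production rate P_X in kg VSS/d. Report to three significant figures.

Effluent substrate depends only on kinetics and SRT: S = K_s(1 + k_d θ_c) / [θ_c(Yk − k_d) − 1] = 61.7 × (1 + 0.0944 × 18.7) / [18.7 × (0.408 × 6.54 − 0.0944) − 1] = 170.6 / 47.13 = 3.620 mg/L.
Correct the yield for decay: Y_obs = Y/(1 + k_d θ_c) = 0.408 / (1 + 0.0944 × 18.7) = 0.408 / 2.765 = 0.1475.
Q·(S₀ − S) = 577 × (1300 − 3.62) × 10⁻³ = 748.0 kg/d removed.
Net biomass production P_X = Y_obs × Q·(S₀ − S) = 0.1475 × 748.0 = 110.4 kg VSS/d.

P_X ≈ 110 kg VSS/d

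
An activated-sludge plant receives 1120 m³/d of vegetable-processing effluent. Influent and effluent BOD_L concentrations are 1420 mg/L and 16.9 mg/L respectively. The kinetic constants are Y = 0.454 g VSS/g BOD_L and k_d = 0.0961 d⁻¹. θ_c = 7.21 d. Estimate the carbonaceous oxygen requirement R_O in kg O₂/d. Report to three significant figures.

R_O ≈ 973 kg O₂/d

The observed yield is Y_obs = Y/(1 + k_d·θ_c) = 0.454 / (1 + 0.0961 × 7.21) = 0.454 / 1.693 = 0.2682 g VSS per g BOD_L removed.
Q·(S₀ − S) = 1120 × (1420 − 16.9) × 10⁻³ = 1571 kg/d removed.
Net sludge production P_X = 0.2682 × 1571 = 421.4 kg VSS/d.
Carbonaceous O₂ demand = substrate oxidised − cell-mass equivalent = 1571 − 1.42 × 421.4 = 973.0 kg O₂/d.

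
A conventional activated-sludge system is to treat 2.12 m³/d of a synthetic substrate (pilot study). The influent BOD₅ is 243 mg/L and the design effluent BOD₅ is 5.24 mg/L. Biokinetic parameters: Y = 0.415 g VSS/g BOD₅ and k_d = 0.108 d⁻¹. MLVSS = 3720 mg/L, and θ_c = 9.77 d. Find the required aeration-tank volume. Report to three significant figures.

Rearranging the biomass balance for a CMAS with decay, V = Y·Q·ΔS·θ_c / [X·(1+k_d θ_c)] = 0.415 × 2.12 × (243 − 5.24) × 9.77 / [3720 × (1 + 0.108 × 9.77)] = 2.04×10^3 / 7645 = 0.2673 m³.

V ≈ 0.267 m³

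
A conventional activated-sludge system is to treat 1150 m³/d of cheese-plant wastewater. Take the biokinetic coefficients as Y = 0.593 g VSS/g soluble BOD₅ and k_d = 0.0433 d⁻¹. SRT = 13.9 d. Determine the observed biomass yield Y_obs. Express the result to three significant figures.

Y_obs ≈ 0.370 g VSS/g soluble BOD₅

Observed yield with endogenous decay: Y_obs = Y / (1 + k_d·θ_c) = 0.593 / (1 + 0.0433 × 13.9) = 0.593 / 1.602 = 0.3702 g VSS/g soluble BOD₅.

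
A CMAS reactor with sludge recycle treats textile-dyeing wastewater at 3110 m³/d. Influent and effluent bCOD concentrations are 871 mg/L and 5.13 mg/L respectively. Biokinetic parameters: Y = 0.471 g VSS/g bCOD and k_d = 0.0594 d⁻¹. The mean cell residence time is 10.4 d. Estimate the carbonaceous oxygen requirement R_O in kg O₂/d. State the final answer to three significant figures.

R_O ≈ 1580 kg O₂/d

Observed yield with endogenous decay: Y_obs = Y / (1 + k_d·θ_c) = 0.471 / (1 + 0.0594 × 10.4) = 0.471 / 1.618 = 0.2911 g VSS/g bCOD.
Mass of bCOD removed per day: Q(S₀ − S) = 3110 × 865.9 g/m³ = 2693 kg/d.
Net sludge production P_X = 0.2911 × 2693 = 784.0 kg VSS/d.
R_O = Q·ΔS − 1.42 P_X = 2693 − 1113 = 1580 kg O₂/d.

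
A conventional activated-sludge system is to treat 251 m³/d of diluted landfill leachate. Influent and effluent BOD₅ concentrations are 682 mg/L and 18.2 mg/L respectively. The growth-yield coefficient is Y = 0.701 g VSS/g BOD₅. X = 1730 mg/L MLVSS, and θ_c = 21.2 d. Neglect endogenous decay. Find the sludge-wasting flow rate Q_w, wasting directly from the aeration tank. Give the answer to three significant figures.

V·X = Y·Q·ΔS·θ_c gives V = 0.701 × 251 × (682 − 18.2) × 21.2 / 1730 = 1431 m³.
With mixed-liquor wasting, θ_c = V/Q_w, so Q_w = V/θ_c = 1431/21.2 = 67.51 m³/d.

Q_w ≈ 67.5 m³/d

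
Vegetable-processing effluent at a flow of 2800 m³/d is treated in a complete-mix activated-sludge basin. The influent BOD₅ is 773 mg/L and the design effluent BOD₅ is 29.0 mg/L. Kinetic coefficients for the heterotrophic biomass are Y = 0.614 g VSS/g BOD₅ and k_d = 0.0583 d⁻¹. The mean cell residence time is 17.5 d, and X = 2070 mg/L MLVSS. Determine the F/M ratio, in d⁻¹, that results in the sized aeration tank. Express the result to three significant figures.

From the SRT design equation V = Y Q (S₀−S) θ_c / [X (1 + k_d θ_c)] = 0.614 × 2800 × (773 − 29.0) × 17.5 / [2070 × (1 + 0.0583 × 17.5)] = 2.24×10^7 / 4182 = 5353 m³.
Food-to-microorganism ratio F/M = Q S₀ / (V X) = 2800 × 773 / (5353 × 2070) = 0.1953 d⁻¹.

F/M ≈ 0.195 d⁻¹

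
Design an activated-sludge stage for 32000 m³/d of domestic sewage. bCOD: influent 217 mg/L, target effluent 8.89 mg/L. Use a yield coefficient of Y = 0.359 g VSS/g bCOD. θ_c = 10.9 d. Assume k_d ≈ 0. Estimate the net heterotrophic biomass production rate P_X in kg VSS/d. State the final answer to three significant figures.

Since k_d ≈ 0, Y_obs = Y = 0.359 g VSS/g bCOD.
Q·(S₀ − S) = 32000 × (217 − 8.89) × 10⁻³ = 6660 kg/d removed.
Biomass produced: P_X = Y_obs·Q·ΔS = 0.3590 × 6660 ≈ 2391 kg VSS/d.

P_X ≈ 2390 kg VSS/d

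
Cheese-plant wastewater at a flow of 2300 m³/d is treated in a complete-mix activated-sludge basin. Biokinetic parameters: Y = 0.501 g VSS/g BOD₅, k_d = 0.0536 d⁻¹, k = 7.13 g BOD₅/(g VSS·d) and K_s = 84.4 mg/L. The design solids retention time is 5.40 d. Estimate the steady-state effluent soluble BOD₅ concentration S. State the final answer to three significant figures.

S ≈ 6.05 mg/L

Effluent substrate depends only on kinetics and SRT: S = K_s(1 + k_d θ_c) / [θ_c(Yk − k_d) − 1] = 84.4 × (1 + 0.0536 × 5.40) / [5.40 × (0.501 × 7.13 − 0.0536) − 1] = 108.8 / 18.00 = 6.046 mg/L.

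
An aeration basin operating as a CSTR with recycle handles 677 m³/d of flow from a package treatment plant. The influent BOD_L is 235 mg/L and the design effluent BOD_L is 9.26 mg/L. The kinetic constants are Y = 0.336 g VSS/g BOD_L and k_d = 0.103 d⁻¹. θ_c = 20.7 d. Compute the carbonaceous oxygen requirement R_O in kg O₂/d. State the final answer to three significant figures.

Correct the yield for decay: Y_obs = Y/(1 + k_d θ_c) = 0.336 / (1 + 0.103 × 20.7) = 0.336 / 3.132 = 0.1073.
Substrate removed = Q·(S₀ − S) = 677 m³/d × (235 − 9.26) g/m³ = 1.53×10^5 g/d = 152.8 kg/d.
Biomass synthesised: P_X = Y_obs × 152.8 = 16.39 kg VSS/d.
R_O = Q·ΔS − 1.42 P_X = 152.8 − 23.28 = 129.5 kg O₂/d.

R_O ≈ 130 kg O₂/d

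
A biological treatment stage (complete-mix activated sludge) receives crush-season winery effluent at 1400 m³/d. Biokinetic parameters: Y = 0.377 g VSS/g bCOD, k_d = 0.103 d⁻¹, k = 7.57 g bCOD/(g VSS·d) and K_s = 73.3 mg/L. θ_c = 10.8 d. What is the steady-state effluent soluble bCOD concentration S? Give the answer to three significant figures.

Effluent substrate depends only on kinetics and SRT: S = K_s(1 + k_d θ_c) / [θ_c(Yk − k_d) − 1] = 73.3 × (1 + 0.103 × 10.8) / [10.8 × (0.377 × 7.57 − 0.103) − 1] = 154.8 / 28.71 = 5.393 mg/L.

S ≈ 5.39 mg/L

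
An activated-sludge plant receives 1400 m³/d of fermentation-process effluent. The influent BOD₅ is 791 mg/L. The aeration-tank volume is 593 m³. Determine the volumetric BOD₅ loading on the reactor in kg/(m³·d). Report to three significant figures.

Volumetric loading L_v = Q·S₀ / V = 1400 × 791 g/m³ / 593.0 m³ = 1867 g/(m³·d) = 1.867 kg BOD₅/(m³·d).

L_v ≈ 1.87 kg BOD₅/(m³·d)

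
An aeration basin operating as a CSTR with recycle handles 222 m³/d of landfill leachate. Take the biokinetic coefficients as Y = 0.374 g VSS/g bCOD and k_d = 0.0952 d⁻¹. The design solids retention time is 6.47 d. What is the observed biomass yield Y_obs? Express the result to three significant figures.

Y_obs ≈ 0.231 g VSS/g bCOD

The observed yield is Y_obs = Y/(1 + k_d·θ_c) = 0.374 / (1 + 0.0952 × 6.47) = 0.374 / 1.616 = 0.2314 g VSS per g bCOD removed.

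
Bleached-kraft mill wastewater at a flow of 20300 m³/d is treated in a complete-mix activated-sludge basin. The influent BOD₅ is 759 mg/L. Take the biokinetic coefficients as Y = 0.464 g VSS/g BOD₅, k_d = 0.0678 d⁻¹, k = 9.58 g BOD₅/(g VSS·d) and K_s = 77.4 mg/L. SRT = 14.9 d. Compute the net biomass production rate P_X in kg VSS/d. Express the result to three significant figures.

P_X ≈ 3550 kg VSS/d

Effluent substrate depends only on kinetics and SRT: S = K_s(1 + k_d θ_c) / [θ_c(Yk − k_d) − 1] = 77.4 × (1 + 0.0678 × 14.9) / [14.9 × (0.464 × 9.58 − 0.0678) − 1] = 155.6 / 64.22 = 2.423 mg/L.
Observed yield with endogenous decay: Y_obs = Y / (1 + k_d·θ_c) = 0.464 / (1 + 0.0678 × 14.9) = 0.464 / 2.010 = 0.2308 g VSS/g BOD₅.
Mass of BOD₅ removed per day: Q(S₀ − S) = 20300 × 756.6 g/m³ = 15359 kg/d.
So the net sludge growth is P_X = 0.2308 × 15359 = 3545 kg VSS/d.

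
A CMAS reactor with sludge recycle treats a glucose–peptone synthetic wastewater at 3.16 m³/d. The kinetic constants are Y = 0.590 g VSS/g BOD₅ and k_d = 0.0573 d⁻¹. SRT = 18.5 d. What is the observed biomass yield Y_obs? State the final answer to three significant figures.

Y_obs ≈ 0.286 g VSS/g BOD₅

Observed yield with endogenous decay: Y_obs = Y / (1 + k_d·θ_c) = 0.590 / (1 + 0.0573 × 18.5) = 0.590 / 2.060 = 0.2864 g VSS/g BOD₅.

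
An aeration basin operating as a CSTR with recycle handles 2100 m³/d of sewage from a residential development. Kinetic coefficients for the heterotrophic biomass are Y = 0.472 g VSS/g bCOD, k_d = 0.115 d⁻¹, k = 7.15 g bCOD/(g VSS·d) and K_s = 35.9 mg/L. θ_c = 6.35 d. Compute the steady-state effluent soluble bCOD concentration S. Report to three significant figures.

For a completely mixed reactor with recycle the Lawrence–McCarty relation gives S = K_s·(1 + k_d·θ_c) / [θ_c·(Y·k − k_d) − 1] = 35.9 × (1 + 0.115 × 6.35) / [6.35 × (0.472 × 7.15 − 0.115) − 1] = 62.12 / 19.70 = 3.153 mg/L.

S ≈ 3.15 mg/L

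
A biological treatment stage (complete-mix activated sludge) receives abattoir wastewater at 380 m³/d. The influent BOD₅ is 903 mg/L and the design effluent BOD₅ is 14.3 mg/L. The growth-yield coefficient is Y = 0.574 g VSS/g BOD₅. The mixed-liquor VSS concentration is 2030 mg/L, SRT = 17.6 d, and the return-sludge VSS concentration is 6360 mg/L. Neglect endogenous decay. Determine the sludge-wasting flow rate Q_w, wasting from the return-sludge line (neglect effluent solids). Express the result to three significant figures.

Q_w ≈ 30.5 m³/d

With k_d = 0 the design equation reduces to V = Y Q (S₀−S) θ_c / X = 0.574 × 380 × (903 − 14.3) × 17.6 / 2030 = 1681 m³.
θ_c = V·X/(Q_w·X_r) when wasting from the recycle, so Q_w = V·X/(θ_c·X_r) = 1681 × 2030 / (17.6 × 6360) = 30.48 m³/d.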